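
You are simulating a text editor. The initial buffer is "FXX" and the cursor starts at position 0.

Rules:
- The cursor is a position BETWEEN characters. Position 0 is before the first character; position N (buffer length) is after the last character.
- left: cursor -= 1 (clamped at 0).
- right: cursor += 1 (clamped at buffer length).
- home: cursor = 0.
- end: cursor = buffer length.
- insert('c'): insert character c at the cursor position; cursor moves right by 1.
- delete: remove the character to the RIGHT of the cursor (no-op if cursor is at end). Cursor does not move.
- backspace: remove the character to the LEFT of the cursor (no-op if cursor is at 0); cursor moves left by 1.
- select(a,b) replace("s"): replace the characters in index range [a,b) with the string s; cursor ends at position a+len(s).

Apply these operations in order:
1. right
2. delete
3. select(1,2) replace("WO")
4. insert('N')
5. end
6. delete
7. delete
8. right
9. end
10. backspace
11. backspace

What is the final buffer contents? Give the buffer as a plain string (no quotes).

Answer: FW

Derivation:
After op 1 (right): buf='FXX' cursor=1
After op 2 (delete): buf='FX' cursor=1
After op 3 (select(1,2) replace("WO")): buf='FWO' cursor=3
After op 4 (insert('N')): buf='FWON' cursor=4
After op 5 (end): buf='FWON' cursor=4
After op 6 (delete): buf='FWON' cursor=4
After op 7 (delete): buf='FWON' cursor=4
After op 8 (right): buf='FWON' cursor=4
After op 9 (end): buf='FWON' cursor=4
After op 10 (backspace): buf='FWO' cursor=3
After op 11 (backspace): buf='FW' cursor=2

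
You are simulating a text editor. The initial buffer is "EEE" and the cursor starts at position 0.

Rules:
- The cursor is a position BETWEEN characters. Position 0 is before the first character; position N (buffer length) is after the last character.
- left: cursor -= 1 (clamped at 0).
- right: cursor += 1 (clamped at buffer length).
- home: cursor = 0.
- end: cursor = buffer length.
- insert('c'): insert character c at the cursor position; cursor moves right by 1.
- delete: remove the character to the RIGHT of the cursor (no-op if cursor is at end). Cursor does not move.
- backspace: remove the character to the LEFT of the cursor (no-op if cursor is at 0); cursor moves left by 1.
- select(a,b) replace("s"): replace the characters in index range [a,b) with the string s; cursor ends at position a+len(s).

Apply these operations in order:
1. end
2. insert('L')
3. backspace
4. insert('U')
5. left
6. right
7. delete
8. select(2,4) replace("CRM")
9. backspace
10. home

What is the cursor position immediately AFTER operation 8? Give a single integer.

Answer: 5

Derivation:
After op 1 (end): buf='EEE' cursor=3
After op 2 (insert('L')): buf='EEEL' cursor=4
After op 3 (backspace): buf='EEE' cursor=3
After op 4 (insert('U')): buf='EEEU' cursor=4
After op 5 (left): buf='EEEU' cursor=3
After op 6 (right): buf='EEEU' cursor=4
After op 7 (delete): buf='EEEU' cursor=4
After op 8 (select(2,4) replace("CRM")): buf='EECRM' cursor=5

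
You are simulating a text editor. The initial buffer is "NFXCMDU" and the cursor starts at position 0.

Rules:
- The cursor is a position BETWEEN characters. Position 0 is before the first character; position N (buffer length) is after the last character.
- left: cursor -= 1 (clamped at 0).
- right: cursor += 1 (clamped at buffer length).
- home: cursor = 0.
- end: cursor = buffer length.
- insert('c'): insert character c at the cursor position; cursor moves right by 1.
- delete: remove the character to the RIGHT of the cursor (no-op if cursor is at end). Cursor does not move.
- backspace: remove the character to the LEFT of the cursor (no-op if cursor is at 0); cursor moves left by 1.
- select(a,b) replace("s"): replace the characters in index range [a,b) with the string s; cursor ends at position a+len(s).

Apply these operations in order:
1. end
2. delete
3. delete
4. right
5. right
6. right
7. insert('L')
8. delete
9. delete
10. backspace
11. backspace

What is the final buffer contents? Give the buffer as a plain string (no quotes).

Answer: NFXCMD

Derivation:
After op 1 (end): buf='NFXCMDU' cursor=7
After op 2 (delete): buf='NFXCMDU' cursor=7
After op 3 (delete): buf='NFXCMDU' cursor=7
After op 4 (right): buf='NFXCMDU' cursor=7
After op 5 (right): buf='NFXCMDU' cursor=7
After op 6 (right): buf='NFXCMDU' cursor=7
After op 7 (insert('L')): buf='NFXCMDUL' cursor=8
After op 8 (delete): buf='NFXCMDUL' cursor=8
After op 9 (delete): buf='NFXCMDUL' cursor=8
After op 10 (backspace): buf='NFXCMDU' cursor=7
After op 11 (backspace): buf='NFXCMD' cursor=6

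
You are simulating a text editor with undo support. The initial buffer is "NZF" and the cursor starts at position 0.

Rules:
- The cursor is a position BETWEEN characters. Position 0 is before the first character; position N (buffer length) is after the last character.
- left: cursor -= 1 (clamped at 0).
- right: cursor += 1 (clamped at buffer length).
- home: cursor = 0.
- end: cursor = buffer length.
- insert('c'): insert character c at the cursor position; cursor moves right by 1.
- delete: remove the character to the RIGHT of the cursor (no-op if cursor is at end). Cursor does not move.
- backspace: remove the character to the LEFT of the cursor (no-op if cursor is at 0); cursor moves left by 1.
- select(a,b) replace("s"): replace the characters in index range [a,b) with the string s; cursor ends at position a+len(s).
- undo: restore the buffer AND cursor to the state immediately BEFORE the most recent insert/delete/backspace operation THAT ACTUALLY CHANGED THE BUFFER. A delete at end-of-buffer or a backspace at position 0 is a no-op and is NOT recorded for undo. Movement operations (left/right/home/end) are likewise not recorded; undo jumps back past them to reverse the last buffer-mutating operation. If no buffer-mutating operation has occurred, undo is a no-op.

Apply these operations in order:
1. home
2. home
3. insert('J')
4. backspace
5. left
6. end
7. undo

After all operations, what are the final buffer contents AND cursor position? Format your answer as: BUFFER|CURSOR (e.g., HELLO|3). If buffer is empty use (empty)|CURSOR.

Answer: JNZF|1

Derivation:
After op 1 (home): buf='NZF' cursor=0
After op 2 (home): buf='NZF' cursor=0
After op 3 (insert('J')): buf='JNZF' cursor=1
After op 4 (backspace): buf='NZF' cursor=0
After op 5 (left): buf='NZF' cursor=0
After op 6 (end): buf='NZF' cursor=3
After op 7 (undo): buf='JNZF' cursor=1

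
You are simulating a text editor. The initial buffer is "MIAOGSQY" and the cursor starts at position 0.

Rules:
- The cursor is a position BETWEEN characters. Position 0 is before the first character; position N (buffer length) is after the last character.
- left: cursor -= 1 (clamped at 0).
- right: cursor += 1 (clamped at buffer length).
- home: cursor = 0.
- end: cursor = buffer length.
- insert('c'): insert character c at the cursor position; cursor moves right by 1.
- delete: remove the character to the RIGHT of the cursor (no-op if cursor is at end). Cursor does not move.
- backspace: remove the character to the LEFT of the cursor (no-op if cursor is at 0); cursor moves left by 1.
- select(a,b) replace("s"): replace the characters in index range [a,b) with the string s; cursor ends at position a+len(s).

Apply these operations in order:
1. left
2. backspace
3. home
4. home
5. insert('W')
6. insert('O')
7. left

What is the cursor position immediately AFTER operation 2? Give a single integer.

Answer: 0

Derivation:
After op 1 (left): buf='MIAOGSQY' cursor=0
After op 2 (backspace): buf='MIAOGSQY' cursor=0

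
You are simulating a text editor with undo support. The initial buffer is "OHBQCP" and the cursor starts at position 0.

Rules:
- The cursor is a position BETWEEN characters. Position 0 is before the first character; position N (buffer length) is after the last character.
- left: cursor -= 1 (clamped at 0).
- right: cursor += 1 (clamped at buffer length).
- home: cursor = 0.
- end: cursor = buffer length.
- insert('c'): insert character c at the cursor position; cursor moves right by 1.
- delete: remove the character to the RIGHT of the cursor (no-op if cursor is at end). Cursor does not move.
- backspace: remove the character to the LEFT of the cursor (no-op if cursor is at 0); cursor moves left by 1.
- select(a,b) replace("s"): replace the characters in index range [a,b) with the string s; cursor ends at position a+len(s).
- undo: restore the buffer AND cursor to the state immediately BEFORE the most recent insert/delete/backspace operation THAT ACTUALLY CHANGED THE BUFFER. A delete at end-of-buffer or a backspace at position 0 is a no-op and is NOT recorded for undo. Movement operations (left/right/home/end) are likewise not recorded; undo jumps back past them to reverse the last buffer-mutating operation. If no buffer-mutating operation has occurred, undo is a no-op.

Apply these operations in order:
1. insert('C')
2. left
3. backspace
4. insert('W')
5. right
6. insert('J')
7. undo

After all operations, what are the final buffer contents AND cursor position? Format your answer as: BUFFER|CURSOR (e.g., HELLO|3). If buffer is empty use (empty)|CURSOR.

After op 1 (insert('C')): buf='COHBQCP' cursor=1
After op 2 (left): buf='COHBQCP' cursor=0
After op 3 (backspace): buf='COHBQCP' cursor=0
After op 4 (insert('W')): buf='WCOHBQCP' cursor=1
After op 5 (right): buf='WCOHBQCP' cursor=2
After op 6 (insert('J')): buf='WCJOHBQCP' cursor=3
After op 7 (undo): buf='WCOHBQCP' cursor=2

Answer: WCOHBQCP|2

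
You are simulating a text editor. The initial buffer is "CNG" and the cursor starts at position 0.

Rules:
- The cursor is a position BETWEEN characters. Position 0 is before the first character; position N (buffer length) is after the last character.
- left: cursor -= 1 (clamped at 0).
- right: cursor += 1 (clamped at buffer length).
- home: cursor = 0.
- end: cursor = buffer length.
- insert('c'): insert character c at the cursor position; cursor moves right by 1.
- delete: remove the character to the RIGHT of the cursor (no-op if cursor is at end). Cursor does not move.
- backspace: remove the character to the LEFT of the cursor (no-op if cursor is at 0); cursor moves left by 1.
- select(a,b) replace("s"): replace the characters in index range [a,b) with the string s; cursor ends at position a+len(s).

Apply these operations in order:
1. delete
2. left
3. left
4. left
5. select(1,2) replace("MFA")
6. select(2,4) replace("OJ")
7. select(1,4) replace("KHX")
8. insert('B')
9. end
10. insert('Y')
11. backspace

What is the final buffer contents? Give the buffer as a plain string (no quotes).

Answer: NKHXB

Derivation:
After op 1 (delete): buf='NG' cursor=0
After op 2 (left): buf='NG' cursor=0
After op 3 (left): buf='NG' cursor=0
After op 4 (left): buf='NG' cursor=0
After op 5 (select(1,2) replace("MFA")): buf='NMFA' cursor=4
After op 6 (select(2,4) replace("OJ")): buf='NMOJ' cursor=4
After op 7 (select(1,4) replace("KHX")): buf='NKHX' cursor=4
After op 8 (insert('B')): buf='NKHXB' cursor=5
After op 9 (end): buf='NKHXB' cursor=5
After op 10 (insert('Y')): buf='NKHXBY' cursor=6
After op 11 (backspace): buf='NKHXB' cursor=5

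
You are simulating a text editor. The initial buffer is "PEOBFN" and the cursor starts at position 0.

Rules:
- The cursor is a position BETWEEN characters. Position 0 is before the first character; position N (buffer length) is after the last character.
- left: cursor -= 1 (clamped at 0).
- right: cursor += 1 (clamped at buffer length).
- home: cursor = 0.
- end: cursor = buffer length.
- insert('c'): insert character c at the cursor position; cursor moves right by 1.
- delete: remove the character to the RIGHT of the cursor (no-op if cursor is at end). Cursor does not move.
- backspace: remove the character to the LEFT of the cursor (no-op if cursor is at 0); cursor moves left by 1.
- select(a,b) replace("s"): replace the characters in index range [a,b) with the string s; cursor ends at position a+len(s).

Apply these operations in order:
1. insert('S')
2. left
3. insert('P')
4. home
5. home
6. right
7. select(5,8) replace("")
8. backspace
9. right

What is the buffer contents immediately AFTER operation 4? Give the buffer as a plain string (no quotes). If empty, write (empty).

After op 1 (insert('S')): buf='SPEOBFN' cursor=1
After op 2 (left): buf='SPEOBFN' cursor=0
After op 3 (insert('P')): buf='PSPEOBFN' cursor=1
After op 4 (home): buf='PSPEOBFN' cursor=0

Answer: PSPEOBFN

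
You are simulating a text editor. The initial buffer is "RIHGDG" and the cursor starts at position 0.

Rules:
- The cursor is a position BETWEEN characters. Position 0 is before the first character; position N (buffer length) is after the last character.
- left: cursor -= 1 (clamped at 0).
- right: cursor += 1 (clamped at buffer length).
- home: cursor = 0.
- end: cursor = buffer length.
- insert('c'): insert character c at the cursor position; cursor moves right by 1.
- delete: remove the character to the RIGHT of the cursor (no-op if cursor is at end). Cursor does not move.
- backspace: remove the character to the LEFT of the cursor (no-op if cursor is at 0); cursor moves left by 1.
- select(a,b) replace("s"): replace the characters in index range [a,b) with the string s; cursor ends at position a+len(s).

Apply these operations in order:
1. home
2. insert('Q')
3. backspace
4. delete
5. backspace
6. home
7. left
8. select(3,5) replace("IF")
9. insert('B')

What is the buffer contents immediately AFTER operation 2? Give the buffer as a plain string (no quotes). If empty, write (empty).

After op 1 (home): buf='RIHGDG' cursor=0
After op 2 (insert('Q')): buf='QRIHGDG' cursor=1

Answer: QRIHGDG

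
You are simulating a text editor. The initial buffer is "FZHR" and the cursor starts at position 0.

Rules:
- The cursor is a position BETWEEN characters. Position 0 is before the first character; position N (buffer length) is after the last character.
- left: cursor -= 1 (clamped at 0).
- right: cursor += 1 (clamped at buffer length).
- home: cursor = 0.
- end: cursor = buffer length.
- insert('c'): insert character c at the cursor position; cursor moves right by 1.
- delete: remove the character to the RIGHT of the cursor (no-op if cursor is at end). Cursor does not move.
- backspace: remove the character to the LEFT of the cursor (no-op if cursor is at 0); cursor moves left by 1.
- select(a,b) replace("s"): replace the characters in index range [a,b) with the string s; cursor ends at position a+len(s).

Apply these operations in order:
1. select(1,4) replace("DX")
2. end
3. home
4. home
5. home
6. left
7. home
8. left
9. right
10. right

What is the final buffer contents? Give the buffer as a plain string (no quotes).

Answer: FDX

Derivation:
After op 1 (select(1,4) replace("DX")): buf='FDX' cursor=3
After op 2 (end): buf='FDX' cursor=3
After op 3 (home): buf='FDX' cursor=0
After op 4 (home): buf='FDX' cursor=0
After op 5 (home): buf='FDX' cursor=0
After op 6 (left): buf='FDX' cursor=0
After op 7 (home): buf='FDX' cursor=0
After op 8 (left): buf='FDX' cursor=0
After op 9 (right): buf='FDX' cursor=1
After op 10 (right): buf='FDX' cursor=2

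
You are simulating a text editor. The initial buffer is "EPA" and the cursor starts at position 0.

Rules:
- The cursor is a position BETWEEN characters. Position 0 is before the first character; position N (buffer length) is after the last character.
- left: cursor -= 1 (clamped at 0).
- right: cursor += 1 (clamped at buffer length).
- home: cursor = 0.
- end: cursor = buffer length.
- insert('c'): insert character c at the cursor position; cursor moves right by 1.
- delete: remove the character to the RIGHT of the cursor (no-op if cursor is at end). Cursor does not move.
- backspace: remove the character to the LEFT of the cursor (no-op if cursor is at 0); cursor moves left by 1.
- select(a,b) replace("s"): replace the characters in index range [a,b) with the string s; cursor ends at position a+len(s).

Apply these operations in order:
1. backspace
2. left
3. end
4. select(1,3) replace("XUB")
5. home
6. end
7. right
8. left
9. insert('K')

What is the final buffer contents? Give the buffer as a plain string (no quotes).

After op 1 (backspace): buf='EPA' cursor=0
After op 2 (left): buf='EPA' cursor=0
After op 3 (end): buf='EPA' cursor=3
After op 4 (select(1,3) replace("XUB")): buf='EXUB' cursor=4
After op 5 (home): buf='EXUB' cursor=0
After op 6 (end): buf='EXUB' cursor=4
After op 7 (right): buf='EXUB' cursor=4
After op 8 (left): buf='EXUB' cursor=3
After op 9 (insert('K')): buf='EXUKB' cursor=4

Answer: EXUKB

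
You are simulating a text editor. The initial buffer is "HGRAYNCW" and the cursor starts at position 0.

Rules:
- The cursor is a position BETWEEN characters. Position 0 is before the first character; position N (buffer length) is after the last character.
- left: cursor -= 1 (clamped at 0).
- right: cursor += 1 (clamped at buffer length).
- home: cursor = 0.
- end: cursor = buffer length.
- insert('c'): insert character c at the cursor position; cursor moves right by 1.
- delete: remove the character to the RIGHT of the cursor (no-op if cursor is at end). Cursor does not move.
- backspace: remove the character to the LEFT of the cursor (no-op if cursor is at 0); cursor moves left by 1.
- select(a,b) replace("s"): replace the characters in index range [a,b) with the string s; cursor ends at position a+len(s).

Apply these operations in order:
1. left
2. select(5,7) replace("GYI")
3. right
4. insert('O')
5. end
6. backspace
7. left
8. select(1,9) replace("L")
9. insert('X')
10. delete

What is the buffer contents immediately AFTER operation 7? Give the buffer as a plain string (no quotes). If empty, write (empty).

After op 1 (left): buf='HGRAYNCW' cursor=0
After op 2 (select(5,7) replace("GYI")): buf='HGRAYGYIW' cursor=8
After op 3 (right): buf='HGRAYGYIW' cursor=9
After op 4 (insert('O')): buf='HGRAYGYIWO' cursor=10
After op 5 (end): buf='HGRAYGYIWO' cursor=10
After op 6 (backspace): buf='HGRAYGYIW' cursor=9
After op 7 (left): buf='HGRAYGYIW' cursor=8

Answer: HGRAYGYIW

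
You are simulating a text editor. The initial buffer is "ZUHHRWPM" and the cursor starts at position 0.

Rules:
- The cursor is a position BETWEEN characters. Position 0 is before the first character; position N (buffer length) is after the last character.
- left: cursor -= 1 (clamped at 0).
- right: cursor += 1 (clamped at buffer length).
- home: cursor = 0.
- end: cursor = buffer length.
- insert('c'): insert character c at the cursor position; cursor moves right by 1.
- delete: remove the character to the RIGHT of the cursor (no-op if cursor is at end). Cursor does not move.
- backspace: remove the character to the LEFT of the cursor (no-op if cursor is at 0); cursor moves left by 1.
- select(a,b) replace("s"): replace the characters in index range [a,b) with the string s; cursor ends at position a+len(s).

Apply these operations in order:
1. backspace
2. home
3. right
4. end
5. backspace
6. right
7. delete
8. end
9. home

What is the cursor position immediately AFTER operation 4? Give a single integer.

After op 1 (backspace): buf='ZUHHRWPM' cursor=0
After op 2 (home): buf='ZUHHRWPM' cursor=0
After op 3 (right): buf='ZUHHRWPM' cursor=1
After op 4 (end): buf='ZUHHRWPM' cursor=8

Answer: 8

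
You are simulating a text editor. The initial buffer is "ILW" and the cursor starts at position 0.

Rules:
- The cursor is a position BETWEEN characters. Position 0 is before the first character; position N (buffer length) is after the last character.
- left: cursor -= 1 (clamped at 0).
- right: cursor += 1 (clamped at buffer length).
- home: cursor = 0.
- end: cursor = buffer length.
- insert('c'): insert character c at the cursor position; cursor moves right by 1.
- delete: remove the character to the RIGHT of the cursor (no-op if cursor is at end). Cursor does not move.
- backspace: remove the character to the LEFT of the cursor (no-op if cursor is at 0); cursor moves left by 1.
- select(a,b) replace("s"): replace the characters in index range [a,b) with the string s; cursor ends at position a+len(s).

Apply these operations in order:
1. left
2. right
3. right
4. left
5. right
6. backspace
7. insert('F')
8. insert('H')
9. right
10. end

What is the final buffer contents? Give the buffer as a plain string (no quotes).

After op 1 (left): buf='ILW' cursor=0
After op 2 (right): buf='ILW' cursor=1
After op 3 (right): buf='ILW' cursor=2
After op 4 (left): buf='ILW' cursor=1
After op 5 (right): buf='ILW' cursor=2
After op 6 (backspace): buf='IW' cursor=1
After op 7 (insert('F')): buf='IFW' cursor=2
After op 8 (insert('H')): buf='IFHW' cursor=3
After op 9 (right): buf='IFHW' cursor=4
After op 10 (end): buf='IFHW' cursor=4

Answer: IFHW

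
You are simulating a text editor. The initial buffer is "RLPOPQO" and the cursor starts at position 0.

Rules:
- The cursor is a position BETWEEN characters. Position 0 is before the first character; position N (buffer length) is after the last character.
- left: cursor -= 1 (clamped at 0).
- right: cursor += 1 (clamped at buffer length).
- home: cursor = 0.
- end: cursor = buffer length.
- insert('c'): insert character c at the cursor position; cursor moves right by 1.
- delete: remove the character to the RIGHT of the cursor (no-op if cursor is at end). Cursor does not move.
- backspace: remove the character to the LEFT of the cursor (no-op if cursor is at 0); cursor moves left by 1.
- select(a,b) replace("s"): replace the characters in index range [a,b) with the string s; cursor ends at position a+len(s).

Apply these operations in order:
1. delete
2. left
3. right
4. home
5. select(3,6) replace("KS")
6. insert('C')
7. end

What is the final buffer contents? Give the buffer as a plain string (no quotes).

After op 1 (delete): buf='LPOPQO' cursor=0
After op 2 (left): buf='LPOPQO' cursor=0
After op 3 (right): buf='LPOPQO' cursor=1
After op 4 (home): buf='LPOPQO' cursor=0
After op 5 (select(3,6) replace("KS")): buf='LPOKS' cursor=5
After op 6 (insert('C')): buf='LPOKSC' cursor=6
After op 7 (end): buf='LPOKSC' cursor=6

Answer: LPOKSC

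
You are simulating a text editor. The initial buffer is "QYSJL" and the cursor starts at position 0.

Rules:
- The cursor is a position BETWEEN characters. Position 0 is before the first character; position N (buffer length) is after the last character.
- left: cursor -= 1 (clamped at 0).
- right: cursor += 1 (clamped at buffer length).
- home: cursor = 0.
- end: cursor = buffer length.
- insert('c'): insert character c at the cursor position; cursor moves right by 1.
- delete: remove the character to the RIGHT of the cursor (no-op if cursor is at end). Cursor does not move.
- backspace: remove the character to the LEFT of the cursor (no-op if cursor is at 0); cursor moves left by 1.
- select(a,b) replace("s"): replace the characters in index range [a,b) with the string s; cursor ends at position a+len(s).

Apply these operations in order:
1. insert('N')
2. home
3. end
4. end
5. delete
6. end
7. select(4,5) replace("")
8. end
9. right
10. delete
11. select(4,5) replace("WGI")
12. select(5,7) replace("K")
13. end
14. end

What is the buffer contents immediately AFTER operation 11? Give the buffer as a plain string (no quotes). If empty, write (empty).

After op 1 (insert('N')): buf='NQYSJL' cursor=1
After op 2 (home): buf='NQYSJL' cursor=0
After op 3 (end): buf='NQYSJL' cursor=6
After op 4 (end): buf='NQYSJL' cursor=6
After op 5 (delete): buf='NQYSJL' cursor=6
After op 6 (end): buf='NQYSJL' cursor=6
After op 7 (select(4,5) replace("")): buf='NQYSL' cursor=4
After op 8 (end): buf='NQYSL' cursor=5
After op 9 (right): buf='NQYSL' cursor=5
After op 10 (delete): buf='NQYSL' cursor=5
After op 11 (select(4,5) replace("WGI")): buf='NQYSWGI' cursor=7

Answer: NQYSWGI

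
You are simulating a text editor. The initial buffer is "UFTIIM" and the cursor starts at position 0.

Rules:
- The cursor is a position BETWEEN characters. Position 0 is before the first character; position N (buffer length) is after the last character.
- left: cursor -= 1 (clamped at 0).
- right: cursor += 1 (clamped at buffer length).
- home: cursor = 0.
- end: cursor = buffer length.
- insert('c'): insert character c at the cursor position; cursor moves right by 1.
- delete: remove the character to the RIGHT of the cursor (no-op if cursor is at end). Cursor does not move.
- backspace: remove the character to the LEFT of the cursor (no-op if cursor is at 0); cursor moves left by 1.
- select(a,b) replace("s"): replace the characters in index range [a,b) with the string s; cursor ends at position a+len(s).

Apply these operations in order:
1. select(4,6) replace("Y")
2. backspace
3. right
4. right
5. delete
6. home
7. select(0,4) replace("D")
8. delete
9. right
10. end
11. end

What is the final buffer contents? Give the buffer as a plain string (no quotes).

After op 1 (select(4,6) replace("Y")): buf='UFTIY' cursor=5
After op 2 (backspace): buf='UFTI' cursor=4
After op 3 (right): buf='UFTI' cursor=4
After op 4 (right): buf='UFTI' cursor=4
After op 5 (delete): buf='UFTI' cursor=4
After op 6 (home): buf='UFTI' cursor=0
After op 7 (select(0,4) replace("D")): buf='D' cursor=1
After op 8 (delete): buf='D' cursor=1
After op 9 (right): buf='D' cursor=1
After op 10 (end): buf='D' cursor=1
After op 11 (end): buf='D' cursor=1

Answer: D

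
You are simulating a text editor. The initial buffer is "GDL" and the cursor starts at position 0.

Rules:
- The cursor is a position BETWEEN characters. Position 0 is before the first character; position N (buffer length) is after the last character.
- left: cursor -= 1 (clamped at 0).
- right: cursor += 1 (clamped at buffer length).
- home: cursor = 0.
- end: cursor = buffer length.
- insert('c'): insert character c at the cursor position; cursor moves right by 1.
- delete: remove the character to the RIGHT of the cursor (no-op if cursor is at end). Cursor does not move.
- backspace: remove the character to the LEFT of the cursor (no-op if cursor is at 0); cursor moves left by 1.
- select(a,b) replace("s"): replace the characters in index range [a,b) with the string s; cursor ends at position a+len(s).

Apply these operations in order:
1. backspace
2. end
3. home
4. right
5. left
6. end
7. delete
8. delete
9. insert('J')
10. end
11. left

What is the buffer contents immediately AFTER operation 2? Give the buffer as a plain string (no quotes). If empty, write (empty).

Answer: GDL

Derivation:
After op 1 (backspace): buf='GDL' cursor=0
After op 2 (end): buf='GDL' cursor=3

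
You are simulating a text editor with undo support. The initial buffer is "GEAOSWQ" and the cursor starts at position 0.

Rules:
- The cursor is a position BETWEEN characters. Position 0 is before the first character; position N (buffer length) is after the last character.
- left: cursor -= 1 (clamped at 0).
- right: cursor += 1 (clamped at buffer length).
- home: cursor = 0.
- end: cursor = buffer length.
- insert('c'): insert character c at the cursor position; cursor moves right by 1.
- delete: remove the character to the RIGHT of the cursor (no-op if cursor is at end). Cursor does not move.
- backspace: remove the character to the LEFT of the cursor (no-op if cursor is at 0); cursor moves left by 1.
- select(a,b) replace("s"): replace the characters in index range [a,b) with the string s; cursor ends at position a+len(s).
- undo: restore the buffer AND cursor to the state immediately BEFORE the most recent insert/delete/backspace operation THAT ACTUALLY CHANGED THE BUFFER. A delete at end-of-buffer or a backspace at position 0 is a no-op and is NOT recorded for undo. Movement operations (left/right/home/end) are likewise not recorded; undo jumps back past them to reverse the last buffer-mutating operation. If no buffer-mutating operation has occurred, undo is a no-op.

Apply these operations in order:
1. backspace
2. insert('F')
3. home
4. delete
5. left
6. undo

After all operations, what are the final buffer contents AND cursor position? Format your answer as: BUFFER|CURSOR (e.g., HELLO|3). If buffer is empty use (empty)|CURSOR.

Answer: FGEAOSWQ|0

Derivation:
After op 1 (backspace): buf='GEAOSWQ' cursor=0
After op 2 (insert('F')): buf='FGEAOSWQ' cursor=1
After op 3 (home): buf='FGEAOSWQ' cursor=0
After op 4 (delete): buf='GEAOSWQ' cursor=0
After op 5 (left): buf='GEAOSWQ' cursor=0
After op 6 (undo): buf='FGEAOSWQ' cursor=0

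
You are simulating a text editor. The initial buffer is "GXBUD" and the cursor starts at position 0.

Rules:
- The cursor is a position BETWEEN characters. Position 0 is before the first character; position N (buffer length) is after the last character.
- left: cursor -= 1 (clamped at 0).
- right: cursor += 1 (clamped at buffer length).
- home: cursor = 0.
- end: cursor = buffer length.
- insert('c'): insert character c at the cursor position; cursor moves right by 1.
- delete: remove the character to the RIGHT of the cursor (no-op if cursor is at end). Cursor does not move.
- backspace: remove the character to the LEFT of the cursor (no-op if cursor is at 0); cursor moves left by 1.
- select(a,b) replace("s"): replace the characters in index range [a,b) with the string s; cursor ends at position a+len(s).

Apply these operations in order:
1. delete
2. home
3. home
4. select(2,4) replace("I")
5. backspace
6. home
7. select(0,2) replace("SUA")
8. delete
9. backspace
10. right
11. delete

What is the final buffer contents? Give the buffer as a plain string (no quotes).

Answer: SU

Derivation:
After op 1 (delete): buf='XBUD' cursor=0
After op 2 (home): buf='XBUD' cursor=0
After op 3 (home): buf='XBUD' cursor=0
After op 4 (select(2,4) replace("I")): buf='XBI' cursor=3
After op 5 (backspace): buf='XB' cursor=2
After op 6 (home): buf='XB' cursor=0
After op 7 (select(0,2) replace("SUA")): buf='SUA' cursor=3
After op 8 (delete): buf='SUA' cursor=3
After op 9 (backspace): buf='SU' cursor=2
After op 10 (right): buf='SU' cursor=2
After op 11 (delete): buf='SU' cursor=2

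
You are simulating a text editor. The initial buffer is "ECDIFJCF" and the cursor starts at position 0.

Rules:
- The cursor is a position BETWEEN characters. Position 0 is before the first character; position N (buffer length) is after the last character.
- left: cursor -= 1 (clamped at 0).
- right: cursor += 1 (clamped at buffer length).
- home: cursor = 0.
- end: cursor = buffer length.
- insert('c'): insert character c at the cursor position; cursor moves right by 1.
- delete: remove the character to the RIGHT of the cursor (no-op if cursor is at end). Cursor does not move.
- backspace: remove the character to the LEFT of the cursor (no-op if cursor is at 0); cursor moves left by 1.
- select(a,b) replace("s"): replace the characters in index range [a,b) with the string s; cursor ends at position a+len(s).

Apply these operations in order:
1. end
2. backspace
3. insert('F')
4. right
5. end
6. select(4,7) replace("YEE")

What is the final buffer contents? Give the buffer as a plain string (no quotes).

Answer: ECDIYEEF

Derivation:
After op 1 (end): buf='ECDIFJCF' cursor=8
After op 2 (backspace): buf='ECDIFJC' cursor=7
After op 3 (insert('F')): buf='ECDIFJCF' cursor=8
After op 4 (right): buf='ECDIFJCF' cursor=8
After op 5 (end): buf='ECDIFJCF' cursor=8
After op 6 (select(4,7) replace("YEE")): buf='ECDIYEEF' cursor=7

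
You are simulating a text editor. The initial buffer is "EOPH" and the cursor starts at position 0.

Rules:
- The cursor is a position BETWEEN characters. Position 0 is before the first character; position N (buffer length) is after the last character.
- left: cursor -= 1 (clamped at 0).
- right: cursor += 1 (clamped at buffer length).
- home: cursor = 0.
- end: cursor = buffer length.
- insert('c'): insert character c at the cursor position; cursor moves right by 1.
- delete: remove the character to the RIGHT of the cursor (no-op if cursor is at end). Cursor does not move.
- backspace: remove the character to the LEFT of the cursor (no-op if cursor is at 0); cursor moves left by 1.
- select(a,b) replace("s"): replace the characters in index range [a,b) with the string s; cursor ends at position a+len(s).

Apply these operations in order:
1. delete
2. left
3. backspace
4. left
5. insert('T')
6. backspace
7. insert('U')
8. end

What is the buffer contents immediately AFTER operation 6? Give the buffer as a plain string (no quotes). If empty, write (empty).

After op 1 (delete): buf='OPH' cursor=0
After op 2 (left): buf='OPH' cursor=0
After op 3 (backspace): buf='OPH' cursor=0
After op 4 (left): buf='OPH' cursor=0
After op 5 (insert('T')): buf='TOPH' cursor=1
After op 6 (backspace): buf='OPH' cursor=0

Answer: OPH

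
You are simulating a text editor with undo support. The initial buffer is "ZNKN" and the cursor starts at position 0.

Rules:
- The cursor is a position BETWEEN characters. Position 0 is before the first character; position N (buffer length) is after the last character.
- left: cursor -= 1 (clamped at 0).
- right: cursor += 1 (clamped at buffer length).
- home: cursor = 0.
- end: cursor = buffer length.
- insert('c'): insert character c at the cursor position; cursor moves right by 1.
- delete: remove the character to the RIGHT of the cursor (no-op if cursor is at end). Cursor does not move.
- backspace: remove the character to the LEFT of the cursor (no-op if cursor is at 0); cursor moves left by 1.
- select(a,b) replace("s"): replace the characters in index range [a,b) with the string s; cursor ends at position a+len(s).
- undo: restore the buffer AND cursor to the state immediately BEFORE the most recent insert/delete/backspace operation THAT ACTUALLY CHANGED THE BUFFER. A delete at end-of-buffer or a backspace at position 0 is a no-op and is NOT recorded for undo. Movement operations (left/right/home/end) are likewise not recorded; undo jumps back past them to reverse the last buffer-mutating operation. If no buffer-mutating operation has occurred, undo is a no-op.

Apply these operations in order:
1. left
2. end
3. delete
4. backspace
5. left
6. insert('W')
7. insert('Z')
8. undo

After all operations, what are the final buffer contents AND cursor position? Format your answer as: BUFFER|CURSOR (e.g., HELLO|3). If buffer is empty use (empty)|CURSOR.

After op 1 (left): buf='ZNKN' cursor=0
After op 2 (end): buf='ZNKN' cursor=4
After op 3 (delete): buf='ZNKN' cursor=4
After op 4 (backspace): buf='ZNK' cursor=3
After op 5 (left): buf='ZNK' cursor=2
After op 6 (insert('W')): buf='ZNWK' cursor=3
After op 7 (insert('Z')): buf='ZNWZK' cursor=4
After op 8 (undo): buf='ZNWK' cursor=3

Answer: ZNWK|3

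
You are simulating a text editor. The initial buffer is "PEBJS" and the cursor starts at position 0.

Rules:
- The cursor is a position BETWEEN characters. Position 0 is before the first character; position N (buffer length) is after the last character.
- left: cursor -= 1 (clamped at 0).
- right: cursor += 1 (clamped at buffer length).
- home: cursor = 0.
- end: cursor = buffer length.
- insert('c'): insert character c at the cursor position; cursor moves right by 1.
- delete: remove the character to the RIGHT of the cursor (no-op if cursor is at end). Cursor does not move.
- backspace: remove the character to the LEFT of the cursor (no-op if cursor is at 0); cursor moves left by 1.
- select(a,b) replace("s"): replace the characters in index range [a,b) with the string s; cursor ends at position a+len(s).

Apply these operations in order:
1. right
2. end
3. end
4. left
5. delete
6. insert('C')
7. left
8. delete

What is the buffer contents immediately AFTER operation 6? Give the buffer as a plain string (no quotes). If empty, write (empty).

Answer: PEBJC

Derivation:
After op 1 (right): buf='PEBJS' cursor=1
After op 2 (end): buf='PEBJS' cursor=5
After op 3 (end): buf='PEBJS' cursor=5
After op 4 (left): buf='PEBJS' cursor=4
After op 5 (delete): buf='PEBJ' cursor=4
After op 6 (insert('C')): buf='PEBJC' cursor=5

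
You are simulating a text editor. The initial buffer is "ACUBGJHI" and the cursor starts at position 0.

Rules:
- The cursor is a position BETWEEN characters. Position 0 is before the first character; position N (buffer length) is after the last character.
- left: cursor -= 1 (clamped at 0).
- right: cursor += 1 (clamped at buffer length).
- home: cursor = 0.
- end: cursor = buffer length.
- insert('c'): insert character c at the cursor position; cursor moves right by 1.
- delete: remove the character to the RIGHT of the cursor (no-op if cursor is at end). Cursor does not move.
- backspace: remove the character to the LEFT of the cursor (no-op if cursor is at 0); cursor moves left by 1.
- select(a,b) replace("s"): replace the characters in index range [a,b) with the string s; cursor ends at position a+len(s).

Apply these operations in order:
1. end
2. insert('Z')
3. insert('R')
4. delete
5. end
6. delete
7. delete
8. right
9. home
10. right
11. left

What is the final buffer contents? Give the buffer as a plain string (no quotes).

Answer: ACUBGJHIZR

Derivation:
After op 1 (end): buf='ACUBGJHI' cursor=8
After op 2 (insert('Z')): buf='ACUBGJHIZ' cursor=9
After op 3 (insert('R')): buf='ACUBGJHIZR' cursor=10
After op 4 (delete): buf='ACUBGJHIZR' cursor=10
After op 5 (end): buf='ACUBGJHIZR' cursor=10
After op 6 (delete): buf='ACUBGJHIZR' cursor=10
After op 7 (delete): buf='ACUBGJHIZR' cursor=10
After op 8 (right): buf='ACUBGJHIZR' cursor=10
After op 9 (home): buf='ACUBGJHIZR' cursor=0
After op 10 (right): buf='ACUBGJHIZR' cursor=1
After op 11 (left): buf='ACUBGJHIZR' cursor=0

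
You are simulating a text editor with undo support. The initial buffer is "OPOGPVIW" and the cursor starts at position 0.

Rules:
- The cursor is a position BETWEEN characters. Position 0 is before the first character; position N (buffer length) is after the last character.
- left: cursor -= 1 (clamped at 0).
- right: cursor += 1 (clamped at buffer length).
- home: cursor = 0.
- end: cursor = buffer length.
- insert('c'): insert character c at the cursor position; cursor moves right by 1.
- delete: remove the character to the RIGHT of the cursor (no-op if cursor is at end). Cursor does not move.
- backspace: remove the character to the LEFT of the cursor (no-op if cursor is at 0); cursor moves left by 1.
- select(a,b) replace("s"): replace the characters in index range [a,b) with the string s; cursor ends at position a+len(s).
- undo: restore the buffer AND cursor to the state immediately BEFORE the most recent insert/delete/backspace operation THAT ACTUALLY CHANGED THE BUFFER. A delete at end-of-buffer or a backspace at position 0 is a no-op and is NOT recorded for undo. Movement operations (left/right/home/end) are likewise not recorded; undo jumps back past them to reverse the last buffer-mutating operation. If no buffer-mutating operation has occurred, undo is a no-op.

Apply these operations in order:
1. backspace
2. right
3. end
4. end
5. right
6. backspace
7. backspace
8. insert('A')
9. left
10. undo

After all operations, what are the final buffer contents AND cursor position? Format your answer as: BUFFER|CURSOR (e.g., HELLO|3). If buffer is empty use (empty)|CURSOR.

Answer: OPOGPV|6

Derivation:
After op 1 (backspace): buf='OPOGPVIW' cursor=0
After op 2 (right): buf='OPOGPVIW' cursor=1
After op 3 (end): buf='OPOGPVIW' cursor=8
After op 4 (end): buf='OPOGPVIW' cursor=8
After op 5 (right): buf='OPOGPVIW' cursor=8
After op 6 (backspace): buf='OPOGPVI' cursor=7
After op 7 (backspace): buf='OPOGPV' cursor=6
After op 8 (insert('A')): buf='OPOGPVA' cursor=7
After op 9 (left): buf='OPOGPVA' cursor=6
After op 10 (undo): buf='OPOGPV' cursor=6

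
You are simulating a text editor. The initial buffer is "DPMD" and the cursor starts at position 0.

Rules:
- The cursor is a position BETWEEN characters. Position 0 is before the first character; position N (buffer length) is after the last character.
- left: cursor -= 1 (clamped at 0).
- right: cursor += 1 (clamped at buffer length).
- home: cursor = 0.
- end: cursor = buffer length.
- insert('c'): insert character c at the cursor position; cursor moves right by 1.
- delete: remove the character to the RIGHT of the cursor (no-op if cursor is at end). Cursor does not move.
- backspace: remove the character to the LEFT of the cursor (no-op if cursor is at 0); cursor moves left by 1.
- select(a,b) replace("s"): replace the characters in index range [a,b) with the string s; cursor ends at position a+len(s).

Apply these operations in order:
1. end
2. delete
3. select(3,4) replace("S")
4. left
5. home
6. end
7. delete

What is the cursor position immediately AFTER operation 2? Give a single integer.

After op 1 (end): buf='DPMD' cursor=4
After op 2 (delete): buf='DPMD' cursor=4

Answer: 4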